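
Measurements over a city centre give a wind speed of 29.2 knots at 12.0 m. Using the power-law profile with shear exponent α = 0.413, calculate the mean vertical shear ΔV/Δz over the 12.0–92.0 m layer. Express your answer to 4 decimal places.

Power law: V₂ = V₁ · (z₂/z₁)^α = 29.2 × (7.6667)^0.413 = 67.7213 knots
ΔV/Δz = (67.7213 − 29.2)/(92.0 − 12.0) = 38.5213/80.0000 = 0.48152 knots/m

0.4815 knots/m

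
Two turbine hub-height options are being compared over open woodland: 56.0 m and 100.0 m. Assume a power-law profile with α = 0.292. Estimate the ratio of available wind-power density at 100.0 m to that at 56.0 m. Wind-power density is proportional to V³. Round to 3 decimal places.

Speed ratio: V_B/V_A = (z_B/z_A)^α = (100.0/56.0)^0.292 = (1.7857)^0.292 = 1.18448
Power-density ratio: P_B/P_A = (V_B/V_A)³ = (1.18448)³ = 1.66183

1.662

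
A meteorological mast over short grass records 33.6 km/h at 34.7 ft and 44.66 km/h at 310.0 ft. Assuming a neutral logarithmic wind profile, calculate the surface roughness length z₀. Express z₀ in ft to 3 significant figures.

Log law: V(z) ∝ ln(z/z₀). With r = V₁/V₂ = 33.6/44.66 = 0.75235,
r · ln(z₂/z₀) = ln(z₁/z₀) ⇒ ln z₀ = (ln z₁ − r·ln z₂)/(1 − r)
ln z₀ = (3.54674 − 0.75235×5.73657) / 0.24765 = -3.1059
z₀ = exp(-3.1059) = 0.04478 ft

z₀ ≈ 0.0448 ft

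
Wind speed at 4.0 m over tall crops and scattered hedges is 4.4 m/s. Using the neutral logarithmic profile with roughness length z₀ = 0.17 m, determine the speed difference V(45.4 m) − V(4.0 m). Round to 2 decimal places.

Log law: V₂ = V₁ · ln(z₂/z₀)/ln(z₁/z₀) = 4.4 × 5.5875/3.1583 = 7.7843 m/s
ΔV = 7.7843 − 4.4 = 3.3843 m/s

3.38 m/s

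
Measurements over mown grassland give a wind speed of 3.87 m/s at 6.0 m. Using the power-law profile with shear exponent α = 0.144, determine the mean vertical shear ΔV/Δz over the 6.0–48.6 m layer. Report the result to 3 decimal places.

0.032 m/s/m

Power law: V₂ = V₁ · (z₂/z₁)^α = 3.87 × (8.1000)^0.144 = 5.2304 m/s
ΔV/Δz = (5.2304 − 3.87)/(48.6 − 6.0) = 1.3604/42.6000 = 0.03193 m/s/m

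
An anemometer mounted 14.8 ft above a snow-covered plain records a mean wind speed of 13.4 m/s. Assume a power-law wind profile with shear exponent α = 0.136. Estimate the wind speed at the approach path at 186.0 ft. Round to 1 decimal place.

Power-law profile: V₂ = V₁ · (z₂/z₁)^α
V₂ = 13.4 × (186.0/14.8)^0.136 = 13.4 × (12.5676)^0.136
    = 13.4 × 1.4109 = 18.9061 m/s

18.9 m/s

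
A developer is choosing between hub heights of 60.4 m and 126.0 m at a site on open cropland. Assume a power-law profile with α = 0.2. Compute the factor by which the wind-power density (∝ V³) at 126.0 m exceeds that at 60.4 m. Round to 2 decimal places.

Speed ratio: V_B/V_A = (z_B/z_A)^α = (126.0/60.4)^0.2 = (2.0861)^0.2 = 1.15842
Power-density ratio: P_B/P_A = (V_B/V_A)³ = (1.15842)³ = 1.55453

1.55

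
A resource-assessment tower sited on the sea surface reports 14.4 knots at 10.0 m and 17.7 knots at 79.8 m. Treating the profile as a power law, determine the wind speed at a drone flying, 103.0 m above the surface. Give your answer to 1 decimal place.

First find α: α = ln(V₂/V₁)/ln(z₂/z₁) = ln(17.7/14.4)/ln(79.8/10.0) = 0.20634/2.07694 = 0.0993
Extrapolate from 79.8 m to 103.0 m: V₃ = 17.7 × (103.0/79.8)^0.0993 = 17.7 × 1.0257 = 18.1545 knots

18.2 knots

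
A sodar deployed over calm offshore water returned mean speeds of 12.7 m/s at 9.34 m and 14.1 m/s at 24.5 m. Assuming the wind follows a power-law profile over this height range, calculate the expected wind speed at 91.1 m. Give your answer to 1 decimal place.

16.3 m/s

First find α: α = ln(V₂/V₁)/ln(z₂/z₁) = ln(14.1/12.7)/ln(24.5/9.34) = 0.10457/0.96437 = 0.1084
Extrapolate from 24.5 m to 91.1 m: V₃ = 14.1 × (91.1/24.5)^0.1084 = 14.1 × 1.1530 = 16.2580 m/s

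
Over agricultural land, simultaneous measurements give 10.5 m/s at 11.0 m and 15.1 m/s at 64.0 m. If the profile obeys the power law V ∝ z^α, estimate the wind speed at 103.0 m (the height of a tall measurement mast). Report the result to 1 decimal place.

First find α: α = ln(V₂/V₁)/ln(z₂/z₁) = ln(15.1/10.5)/ln(64.0/11.0) = 0.36332/1.76099 = 0.2063
Extrapolate from 64.0 m to 103.0 m: V₃ = 15.1 × (103.0/64.0)^0.2063 = 15.1 × 1.1032 = 16.6576 m/s

16.7 m/s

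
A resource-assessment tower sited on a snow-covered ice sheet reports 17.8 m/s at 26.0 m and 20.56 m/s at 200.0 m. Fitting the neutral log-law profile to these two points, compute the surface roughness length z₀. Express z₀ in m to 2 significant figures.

z₀ ≈ 0.000050 m

Log law: V(z) ∝ ln(z/z₀). With r = V₁/V₂ = 17.8/20.56 = 0.86576,
r · ln(z₂/z₀) = ln(z₁/z₀) ⇒ ln z₀ = (ln z₁ − r·ln z₂)/(1 − r)
ln z₀ = (3.25810 − 0.86576×5.29832) / 0.13424 = -9.8998
z₀ = exp(-9.8998) = 0.00005018 m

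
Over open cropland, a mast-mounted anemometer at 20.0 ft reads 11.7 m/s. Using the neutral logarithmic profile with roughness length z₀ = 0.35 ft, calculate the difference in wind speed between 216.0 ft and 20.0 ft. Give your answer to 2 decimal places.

6.88 m/s

Log law: V₂ = V₁ · ln(z₂/z₀)/ln(z₁/z₀) = 11.7 × 6.4251/4.0456 = 18.5818 m/s
ΔV = 18.5818 − 11.7 = 6.8818 m/s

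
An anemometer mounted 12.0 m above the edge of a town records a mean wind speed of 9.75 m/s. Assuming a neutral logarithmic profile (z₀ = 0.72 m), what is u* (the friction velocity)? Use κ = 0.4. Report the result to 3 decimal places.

u* ≈ 1.386 m/s

Log law: V(z) = (u*/κ) · ln(z/z₀) ⇒ u* = κ · V / ln(z/z₀)
u* = 0.4 × 9.75 / ln(12.0/0.72) = 0.4 × 9.75 / 2.8134
   = 3.9000 / 2.8134 = 1.3862 m/s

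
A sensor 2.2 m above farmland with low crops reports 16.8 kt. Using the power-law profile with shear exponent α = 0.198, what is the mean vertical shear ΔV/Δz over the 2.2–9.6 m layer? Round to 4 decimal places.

Power law: V₂ = V₁ · (z₂/z₁)^α = 16.8 × (4.3636)^0.198 = 22.4905 kt
ΔV/Δz = (22.4905 − 16.8)/(9.6 − 2.2) = 5.6905/7.4000 = 0.76899 kt/m

0.7690 kt/m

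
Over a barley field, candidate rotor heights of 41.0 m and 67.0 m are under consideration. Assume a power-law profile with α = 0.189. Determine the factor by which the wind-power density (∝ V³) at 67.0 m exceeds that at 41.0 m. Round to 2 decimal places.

Speed ratio: V_B/V_A = (z_B/z_A)^α = (67.0/41.0)^0.189 = (1.6341)^0.189 = 1.09727
Power-density ratio: P_B/P_A = (V_B/V_A)³ = (1.09727)³ = 1.32110

1.32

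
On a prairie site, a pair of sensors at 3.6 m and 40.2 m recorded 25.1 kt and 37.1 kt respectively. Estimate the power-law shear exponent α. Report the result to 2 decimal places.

Power law: V₂/V₁ = (z₂/z₁)^α ⇒ α = ln(V₂/V₁) / ln(z₂/z₁)
α = ln(37.1/25.1) / ln(40.2/3.6) = ln(1.4781) / ln(11.1667)
  = 0.39075 / 2.41293 = 0.16194

α ≈ 0.16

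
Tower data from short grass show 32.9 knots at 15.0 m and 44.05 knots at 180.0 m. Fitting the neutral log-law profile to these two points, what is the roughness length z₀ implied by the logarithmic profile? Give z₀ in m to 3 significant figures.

z₀ ≈ 0.00981 m

Log law: V(z) ∝ ln(z/z₀). With r = V₁/V₂ = 32.9/44.05 = 0.74688,
r · ln(z₂/z₀) = ln(z₁/z₀) ⇒ ln z₀ = (ln z₁ − r·ln z₂)/(1 − r)
ln z₀ = (2.70805 − 0.74688×5.19296) / 0.25312 = -4.6241
z₀ = exp(-4.6241) = 0.009813 m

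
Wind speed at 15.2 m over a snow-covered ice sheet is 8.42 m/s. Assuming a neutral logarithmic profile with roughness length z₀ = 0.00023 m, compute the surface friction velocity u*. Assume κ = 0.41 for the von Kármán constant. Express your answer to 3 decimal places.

u* ≈ 0.311 m/s

Log law: V(z) = (u*/κ) · ln(z/z₀) ⇒ u* = κ · V / ln(z/z₀)
u* = 0.41 × 8.42 / ln(15.2/0.00023) = 0.41 × 8.42 / 11.0987
   = 3.4522 / 11.0987 = 0.3110 m/s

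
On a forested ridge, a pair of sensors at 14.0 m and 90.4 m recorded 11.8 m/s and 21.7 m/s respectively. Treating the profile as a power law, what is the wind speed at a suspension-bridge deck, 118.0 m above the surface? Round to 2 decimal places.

First find α: α = ln(V₂/V₁)/ln(z₂/z₁) = ln(21.7/11.8)/ln(90.4/14.0) = 0.60921/1.86519 = 0.3266
Extrapolate from 90.4 m to 118.0 m: V₃ = 21.7 × (118.0/90.4)^0.3266 = 21.7 × 1.0909 = 23.6731 m/s

23.67 m/s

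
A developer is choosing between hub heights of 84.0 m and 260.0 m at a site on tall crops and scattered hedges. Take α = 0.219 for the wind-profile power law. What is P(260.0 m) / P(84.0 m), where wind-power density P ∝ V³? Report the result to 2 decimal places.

Speed ratio: V_B/V_A = (z_B/z_A)^α = (260.0/84.0)^0.219 = (3.0952)^0.219 = 1.28074
Power-density ratio: P_B/P_A = (V_B/V_A)³ = (1.28074)³ = 2.10081

2.10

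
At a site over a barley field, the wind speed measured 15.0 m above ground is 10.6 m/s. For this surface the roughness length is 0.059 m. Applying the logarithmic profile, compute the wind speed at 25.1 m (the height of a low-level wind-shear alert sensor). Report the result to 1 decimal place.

11.6 m/s

Log law: V(z) ∝ ln(z/z₀), so V₂/V₁ = ln(z₂/z₀) / ln(z₁/z₀).
ln(25.1/0.059) = 6.0531, ln(15.0/0.059) = 5.5383
V₂ = 10.6 × 6.0531/5.5383 = 10.6 × 1.0930 = 11.5853 m/s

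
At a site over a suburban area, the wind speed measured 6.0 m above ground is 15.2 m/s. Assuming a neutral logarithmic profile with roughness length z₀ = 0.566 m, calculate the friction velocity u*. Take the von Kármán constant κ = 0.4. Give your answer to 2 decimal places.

u* ≈ 2.58 m/s

Log law: V(z) = (u*/κ) · ln(z/z₀) ⇒ u* = κ · V / ln(z/z₀)
u* = 0.4 × 15.2 / ln(6.0/0.566) = 0.4 × 15.2 / 2.3609
   = 6.0800 / 2.3609 = 2.5753 m/s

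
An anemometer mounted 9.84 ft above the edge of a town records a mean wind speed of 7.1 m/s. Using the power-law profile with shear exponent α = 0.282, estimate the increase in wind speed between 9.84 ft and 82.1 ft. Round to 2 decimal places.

5.81 m/s

Power law: V₂ = V₁ · (z₂/z₁)^α = 7.1 × (8.3435)^0.282 = 12.9145 m/s
ΔV = 12.9145 − 7.1 = 5.8145 m/s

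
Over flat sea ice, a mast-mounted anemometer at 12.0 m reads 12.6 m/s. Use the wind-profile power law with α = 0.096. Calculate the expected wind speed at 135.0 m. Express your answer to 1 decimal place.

15.9 m/s

Power-law profile: V₂ = V₁ · (z₂/z₁)^α
V₂ = 12.6 × (135.0/12.0)^0.096 = 12.6 × (11.2500)^0.096
    = 12.6 × 1.2616 = 15.8958 m/s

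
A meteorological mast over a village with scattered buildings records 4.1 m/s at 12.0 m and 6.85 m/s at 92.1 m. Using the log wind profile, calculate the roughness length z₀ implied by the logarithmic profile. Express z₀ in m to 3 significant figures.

z₀ ≈ 0.575 m

Log law: V(z) ∝ ln(z/z₀). With r = V₁/V₂ = 4.1/6.85 = 0.59854,
r · ln(z₂/z₀) = ln(z₁/z₀) ⇒ ln z₀ = (ln z₁ − r·ln z₂)/(1 − r)
ln z₀ = (2.48491 − 0.59854×4.52287) / 0.40146 = -0.5535
z₀ = exp(-0.5535) = 0.5749 m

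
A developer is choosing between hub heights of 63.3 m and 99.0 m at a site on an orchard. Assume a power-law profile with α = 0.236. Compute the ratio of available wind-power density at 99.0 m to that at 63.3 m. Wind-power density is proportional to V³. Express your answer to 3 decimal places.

1.373

Speed ratio: V_B/V_A = (z_B/z_A)^α = (99.0/63.3)^0.236 = (1.5640)^0.236 = 1.11132
Power-density ratio: P_B/P_A = (V_B/V_A)³ = (1.11132)³ = 1.37251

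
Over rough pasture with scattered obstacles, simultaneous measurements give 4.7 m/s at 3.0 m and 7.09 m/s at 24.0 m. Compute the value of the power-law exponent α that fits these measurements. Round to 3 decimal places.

α ≈ 0.198

Power law: V₂/V₁ = (z₂/z₁)^α ⇒ α = ln(V₂/V₁) / ln(z₂/z₁)
α = ln(7.09/4.7) / ln(24.0/3.0) = ln(1.5085) / ln(8.0000)
  = 0.41112 / 2.07944 = 0.19771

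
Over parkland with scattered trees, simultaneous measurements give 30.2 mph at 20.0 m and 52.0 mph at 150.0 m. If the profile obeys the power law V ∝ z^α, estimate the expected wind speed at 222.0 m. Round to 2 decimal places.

57.80 mph

First find α: α = ln(V₂/V₁)/ln(z₂/z₁) = ln(52.0/30.2)/ln(150.0/20.0) = 0.54340/2.01490 = 0.2697
Extrapolate from 150.0 m to 222.0 m: V₃ = 52.0 × (222.0/150.0)^0.2697 = 52.0 × 1.1115 = 57.7991 mph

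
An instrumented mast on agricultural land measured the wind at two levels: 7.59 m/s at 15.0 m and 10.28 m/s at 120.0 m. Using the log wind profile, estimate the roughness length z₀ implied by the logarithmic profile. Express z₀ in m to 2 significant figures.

Log law: V(z) ∝ ln(z/z₀). With r = V₁/V₂ = 7.59/10.28 = 0.73833,
r · ln(z₂/z₀) = ln(z₁/z₀) ⇒ ln z₀ = (ln z₁ − r·ln z₂)/(1 − r)
ln z₀ = (2.70805 − 0.73833×4.78749) / 0.26167 = -3.1592
z₀ = exp(-3.1592) = 0.04246 m

z₀ ≈ 0.042 m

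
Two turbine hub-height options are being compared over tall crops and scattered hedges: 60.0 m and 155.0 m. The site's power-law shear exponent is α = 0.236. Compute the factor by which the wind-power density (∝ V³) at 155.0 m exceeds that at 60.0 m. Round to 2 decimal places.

Speed ratio: V_B/V_A = (z_B/z_A)^α = (155.0/60.0)^0.236 = (2.5833)^0.236 = 1.25105
Power-density ratio: P_B/P_A = (V_B/V_A)³ = (1.25105)³ = 1.95805

1.96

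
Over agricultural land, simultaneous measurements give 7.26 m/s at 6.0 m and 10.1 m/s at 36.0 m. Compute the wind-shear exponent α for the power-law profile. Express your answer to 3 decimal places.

Power law: V₂/V₁ = (z₂/z₁)^α ⇒ α = ln(V₂/V₁) / ln(z₂/z₁)
α = ln(10.1/7.26) / ln(36.0/6.0) = ln(1.3912) / ln(6.0000)
  = 0.33016 / 1.79176 = 0.18426

α ≈ 0.184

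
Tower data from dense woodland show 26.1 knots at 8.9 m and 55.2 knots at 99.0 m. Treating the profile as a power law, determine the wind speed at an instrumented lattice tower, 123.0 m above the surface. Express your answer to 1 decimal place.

First find α: α = ln(V₂/V₁)/ln(z₂/z₁) = ln(55.2/26.1)/ln(99.0/8.9) = 0.74903/2.40907 = 0.3109
Extrapolate from 99.0 m to 123.0 m: V₃ = 55.2 × (123.0/99.0)^0.3109 = 55.2 × 1.0698 = 59.0540 knots

59.1 knots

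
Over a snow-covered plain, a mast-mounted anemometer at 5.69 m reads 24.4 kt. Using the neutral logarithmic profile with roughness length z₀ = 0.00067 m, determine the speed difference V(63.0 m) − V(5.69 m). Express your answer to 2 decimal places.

6.48 kt

Log law: V₂ = V₁ · ln(z₂/z₀)/ln(z₁/z₀) = 24.4 × 11.4514/9.0469 = 30.8848 kt
ΔV = 30.8848 − 24.4 = 6.4848 kt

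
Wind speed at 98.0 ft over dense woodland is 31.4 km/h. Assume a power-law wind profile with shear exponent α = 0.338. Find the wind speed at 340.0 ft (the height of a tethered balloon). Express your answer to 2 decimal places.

Power-law profile: V₂ = V₁ · (z₂/z₁)^α
V₂ = 31.4 × (340.0/98.0)^0.338 = 31.4 × (3.4694)^0.338
    = 31.4 × 1.5227 = 47.8118 km/h

47.81 km/h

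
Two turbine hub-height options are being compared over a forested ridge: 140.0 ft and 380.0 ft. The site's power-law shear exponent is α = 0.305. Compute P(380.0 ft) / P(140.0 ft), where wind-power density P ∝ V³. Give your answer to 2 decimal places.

2.49

Speed ratio: V_B/V_A = (z_B/z_A)^α = (380.0/140.0)^0.305 = (2.7143)^0.305 = 1.35602
Power-density ratio: P_B/P_A = (V_B/V_A)³ = (1.35602)³ = 2.49342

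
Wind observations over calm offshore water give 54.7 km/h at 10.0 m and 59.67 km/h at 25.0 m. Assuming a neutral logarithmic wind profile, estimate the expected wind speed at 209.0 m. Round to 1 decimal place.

Log law: V ∝ ln(z/z₀). From the pair, with r = V₁/V₂ = 0.91671,
ln z₀ = (ln z₁ − r·ln z₂)/(1 − r) = (2.3026 − 0.91671×3.2189)/0.08329 = -7.7821 → z₀ = 0.0004171 m
V₃ = V₁ · ln(z₃/z₀)/ln(z₁/z₀) = 54.7 × 13.1245/10.0847 = 71.1877 km/h

71.2 km/h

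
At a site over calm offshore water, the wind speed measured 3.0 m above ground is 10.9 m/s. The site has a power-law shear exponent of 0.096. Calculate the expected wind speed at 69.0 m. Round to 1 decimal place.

14.7 m/s

Power-law profile: V₂ = V₁ · (z₂/z₁)^α
V₂ = 10.9 × (69.0/3.0)^0.096 = 10.9 × (23.0000)^0.096
    = 10.9 × 1.3512 = 14.7283 m/s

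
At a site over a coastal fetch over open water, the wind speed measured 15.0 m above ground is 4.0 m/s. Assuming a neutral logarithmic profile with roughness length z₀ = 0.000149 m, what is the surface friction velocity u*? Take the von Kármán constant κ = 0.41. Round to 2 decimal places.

u* ≈ 0.14 m/s

Log law: V(z) = (u*/κ) · ln(z/z₀) ⇒ u* = κ · V / ln(z/z₀)
u* = 0.41 × 4.0 / ln(15.0/0.000149) = 0.41 × 4.0 / 11.5196
   = 1.6400 / 11.5196 = 0.1424 m/s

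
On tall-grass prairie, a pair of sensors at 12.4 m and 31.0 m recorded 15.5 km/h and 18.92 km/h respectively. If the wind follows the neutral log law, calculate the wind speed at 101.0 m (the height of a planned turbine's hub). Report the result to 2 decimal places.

Log law: V ∝ ln(z/z₀). From the pair, with r = V₁/V₂ = 0.81924,
ln z₀ = (ln z₁ − r·ln z₂)/(1 − r) = (2.5177 − 0.81924×3.4340)/0.18076 = -1.6351 → z₀ = 0.1949 m
V₃ = V₁ · ln(z₃/z₀)/ln(z₁/z₀) = 15.5 × 6.2502/4.1528 = 23.3285 km/h

23.33 km/h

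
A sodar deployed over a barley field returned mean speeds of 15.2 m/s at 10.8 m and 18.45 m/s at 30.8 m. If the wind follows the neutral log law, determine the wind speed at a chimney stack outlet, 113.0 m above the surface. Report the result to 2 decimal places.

Log law: V ∝ ln(z/z₀). From the pair, with r = V₁/V₂ = 0.82385,
ln z₀ = (ln z₁ − r·ln z₂)/(1 − r) = (2.3795 − 0.82385×3.4275)/0.17615 = -2.5217 → z₀ = 0.08032 m
V₃ = V₁ · ln(z₃/z₀)/ln(z₁/z₀) = 15.2 × 7.2491/4.9013 = 22.4812 m/s

22.48 m/s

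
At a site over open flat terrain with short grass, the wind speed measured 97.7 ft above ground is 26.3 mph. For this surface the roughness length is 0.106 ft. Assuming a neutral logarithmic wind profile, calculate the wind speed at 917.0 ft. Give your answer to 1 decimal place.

34.9 mph

Log law: V(z) ∝ ln(z/z₀), so V₂/V₁ = ln(z₂/z₀) / ln(z₁/z₀).
ln(917.0/0.106) = 9.0654, ln(97.7/0.106) = 6.8262
V₂ = 26.3 × 9.0654/6.8262 = 26.3 × 1.3280 = 34.9272 mph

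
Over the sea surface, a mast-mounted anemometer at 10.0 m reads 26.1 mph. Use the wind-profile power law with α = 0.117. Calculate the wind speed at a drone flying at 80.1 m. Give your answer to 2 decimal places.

33.29 mph

Power-law profile: V₂ = V₁ · (z₂/z₁)^α
V₂ = 26.1 × (80.1/10.0)^0.117 = 26.1 × (8.0100)^0.117
    = 26.1 × 1.2756 = 33.2940 mph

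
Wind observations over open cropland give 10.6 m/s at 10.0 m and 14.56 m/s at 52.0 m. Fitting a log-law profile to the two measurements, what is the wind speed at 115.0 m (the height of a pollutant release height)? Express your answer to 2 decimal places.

16.47 m/s

Log law: V ∝ ln(z/z₀). From the pair, with r = V₁/V₂ = 0.72802,
ln z₀ = (ln z₁ − r·ln z₂)/(1 − r) = (2.3026 − 0.72802×3.9512)/0.27198 = -2.1105 → z₀ = 0.1212 m
V₃ = V₁ · ln(z₃/z₀)/ln(z₁/z₀) = 10.6 × 6.8554/4.4131 = 16.4664 m/s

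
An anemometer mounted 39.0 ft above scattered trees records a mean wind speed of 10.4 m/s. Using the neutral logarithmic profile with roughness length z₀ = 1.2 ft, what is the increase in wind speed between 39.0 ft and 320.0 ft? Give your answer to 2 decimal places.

6.29 m/s

Log law: V₂ = V₁ · ln(z₂/z₀)/ln(z₁/z₀) = 10.4 × 5.5860/3.4812 = 16.6878 m/s
ΔV = 16.6878 − 10.4 = 6.2878 m/s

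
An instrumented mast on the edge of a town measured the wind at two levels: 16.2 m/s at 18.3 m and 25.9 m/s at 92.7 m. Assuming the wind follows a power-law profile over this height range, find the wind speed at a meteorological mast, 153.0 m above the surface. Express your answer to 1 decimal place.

29.9 m/s

First find α: α = ln(V₂/V₁)/ln(z₂/z₁) = ln(25.9/16.2)/ln(92.7/18.3) = 0.46923/1.62247 = 0.2892
Extrapolate from 92.7 m to 153.0 m: V₃ = 25.9 × (153.0/92.7)^0.2892 = 25.9 × 1.1559 = 29.9388 m/s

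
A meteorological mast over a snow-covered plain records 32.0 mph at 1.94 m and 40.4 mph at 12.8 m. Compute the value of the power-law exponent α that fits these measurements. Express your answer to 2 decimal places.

α ≈ 0.12

Power law: V₂/V₁ = (z₂/z₁)^α ⇒ α = ln(V₂/V₁) / ln(z₂/z₁)
α = ln(40.4/32.0) / ln(12.8/1.94) = ln(1.2625) / ln(6.5979)
  = 0.23309 / 1.88676 = 0.12354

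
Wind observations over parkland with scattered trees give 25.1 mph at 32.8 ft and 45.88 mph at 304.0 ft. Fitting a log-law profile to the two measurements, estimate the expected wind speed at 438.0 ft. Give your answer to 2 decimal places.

Log law: V ∝ ln(z/z₀). From the pair, with r = V₁/V₂ = 0.54708,
ln z₀ = (ln z₁ − r·ln z₂)/(1 − r) = (3.4904 − 0.54708×5.7170)/0.45292 = 0.8009 → z₀ = 2.228 ft
V₃ = V₁ · ln(z₃/z₀)/ln(z₁/z₀) = 25.1 × 5.2813/2.6895 = 49.2882 mph

49.29 mph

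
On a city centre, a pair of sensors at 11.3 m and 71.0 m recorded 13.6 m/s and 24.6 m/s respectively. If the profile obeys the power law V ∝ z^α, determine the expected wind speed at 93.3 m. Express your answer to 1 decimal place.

26.9 m/s

First find α: α = ln(V₂/V₁)/ln(z₂/z₁) = ln(24.6/13.6)/ln(71.0/11.3) = 0.59268/1.83788 = 0.3225
Extrapolate from 71.0 m to 93.3 m: V₃ = 24.6 × (93.3/71.0)^0.3225 = 24.6 × 1.0921 = 26.8651 m/s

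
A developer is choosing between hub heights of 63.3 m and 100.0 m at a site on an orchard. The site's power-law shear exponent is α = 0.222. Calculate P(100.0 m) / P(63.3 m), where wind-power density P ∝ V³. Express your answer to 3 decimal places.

1.356

Speed ratio: V_B/V_A = (z_B/z_A)^α = (100.0/63.3)^0.222 = (1.5798)^0.222 = 1.10685
Power-density ratio: P_B/P_A = (V_B/V_A)³ = (1.10685)³ = 1.35602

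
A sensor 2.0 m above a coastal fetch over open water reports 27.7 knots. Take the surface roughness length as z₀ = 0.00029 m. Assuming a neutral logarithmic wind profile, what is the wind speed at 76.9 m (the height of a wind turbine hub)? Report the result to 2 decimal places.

Log law: V(z) ∝ ln(z/z₀), so V₂/V₁ = ln(z₂/z₀) / ln(z₁/z₀).
ln(76.9/0.00029) = 12.4881, ln(2.0/0.00029) = 8.8388
V₂ = 27.7 × 12.4881/8.8388 = 27.7 × 1.4129 = 39.1368 knots

39.14 knots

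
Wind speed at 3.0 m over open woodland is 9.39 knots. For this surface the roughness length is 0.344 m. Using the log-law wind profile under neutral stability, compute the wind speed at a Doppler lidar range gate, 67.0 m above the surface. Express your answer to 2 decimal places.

22.86 knots

Log law: V(z) ∝ ln(z/z₀), so V₂/V₁ = ln(z₂/z₀) / ln(z₁/z₀).
ln(67.0/0.344) = 5.2718, ln(3.0/0.344) = 2.1657
V₂ = 9.39 × 5.2718/2.1657 = 9.39 × 2.4342 = 22.8571 knots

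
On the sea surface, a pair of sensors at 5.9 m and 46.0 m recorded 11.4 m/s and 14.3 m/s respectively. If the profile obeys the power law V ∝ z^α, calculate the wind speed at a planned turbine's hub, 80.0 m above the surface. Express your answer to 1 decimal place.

First find α: α = ln(V₂/V₁)/ln(z₂/z₁) = ln(14.3/11.4)/ln(46.0/5.9) = 0.22665/2.05369 = 0.1104
Extrapolate from 46.0 m to 80.0 m: V₃ = 14.3 × (80.0/46.0)^0.1104 = 14.3 × 1.0630 = 15.2005 m/s

15.2 m/s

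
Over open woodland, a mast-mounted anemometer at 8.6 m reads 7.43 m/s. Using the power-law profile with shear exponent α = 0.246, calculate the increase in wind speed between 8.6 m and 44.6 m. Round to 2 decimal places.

3.71 m/s

Power law: V₂ = V₁ · (z₂/z₁)^α = 7.43 × (5.1860)^0.246 = 11.1388 m/s
ΔV = 11.1388 − 7.43 = 3.7088 m/s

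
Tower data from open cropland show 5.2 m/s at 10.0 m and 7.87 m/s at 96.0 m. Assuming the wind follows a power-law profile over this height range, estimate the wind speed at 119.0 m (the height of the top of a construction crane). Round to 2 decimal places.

First find α: α = ln(V₂/V₁)/ln(z₂/z₁) = ln(7.87/5.2)/ln(96.0/10.0) = 0.41440/2.26176 = 0.1832
Extrapolate from 96.0 m to 119.0 m: V₃ = 7.87 × (119.0/96.0)^0.1832 = 7.87 × 1.0401 = 8.1859 m/s

8.19 m/s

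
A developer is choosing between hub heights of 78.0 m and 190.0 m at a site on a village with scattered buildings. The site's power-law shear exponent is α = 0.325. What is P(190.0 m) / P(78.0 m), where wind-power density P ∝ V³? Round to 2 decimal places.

2.38

Speed ratio: V_B/V_A = (z_B/z_A)^α = (190.0/78.0)^0.325 = (2.4359)^0.325 = 1.33556
Power-density ratio: P_B/P_A = (V_B/V_A)³ = (1.33556)³ = 2.38228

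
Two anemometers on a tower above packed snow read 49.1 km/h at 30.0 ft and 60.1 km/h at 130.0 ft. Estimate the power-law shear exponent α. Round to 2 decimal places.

α ≈ 0.14

Power law: V₂/V₁ = (z₂/z₁)^α ⇒ α = ln(V₂/V₁) / ln(z₂/z₁)
α = ln(60.1/49.1) / ln(130.0/30.0) = ln(1.2240) / ln(4.3333)
  = 0.20215 / 1.46634 = 0.13786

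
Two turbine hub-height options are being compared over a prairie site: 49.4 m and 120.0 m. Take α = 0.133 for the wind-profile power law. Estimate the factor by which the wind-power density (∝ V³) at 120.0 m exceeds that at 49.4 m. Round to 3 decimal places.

Speed ratio: V_B/V_A = (z_B/z_A)^α = (120.0/49.4)^0.133 = (2.4291)^0.133 = 1.12529
Power-density ratio: P_B/P_A = (V_B/V_A)³ = (1.12529)³ = 1.42494

1.425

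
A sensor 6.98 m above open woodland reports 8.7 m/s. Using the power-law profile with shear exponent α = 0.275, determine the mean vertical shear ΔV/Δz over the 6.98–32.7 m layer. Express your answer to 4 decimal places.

0.1790 m/s/m

Power law: V₂ = V₁ · (z₂/z₁)^α = 8.7 × (4.6848)^0.275 = 13.3033 m/s
ΔV/Δz = (13.3033 − 8.7)/(32.7 − 6.98) = 4.6033/25.7200 = 0.17898 m/s/m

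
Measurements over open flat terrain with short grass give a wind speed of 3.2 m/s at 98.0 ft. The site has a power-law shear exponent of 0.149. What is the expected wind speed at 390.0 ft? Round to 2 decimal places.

Power-law profile: V₂ = V₁ · (z₂/z₁)^α
V₂ = 3.2 × (390.0/98.0)^0.149 = 3.2 × (3.9796)^0.149
    = 3.2 × 1.2285 = 3.9312 m/s

3.93 m/s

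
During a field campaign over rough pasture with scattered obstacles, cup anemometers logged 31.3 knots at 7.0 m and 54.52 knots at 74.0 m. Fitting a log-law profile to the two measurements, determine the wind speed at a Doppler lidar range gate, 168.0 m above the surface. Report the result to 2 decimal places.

Log law: V ∝ ln(z/z₀). From the pair, with r = V₁/V₂ = 0.57410,
ln z₀ = (ln z₁ − r·ln z₂)/(1 − r) = (1.9459 − 0.57410×4.3041)/0.42590 = -1.2328 → z₀ = 0.2915 m
V₃ = V₁ · ln(z₃/z₀)/ln(z₁/z₀) = 31.3 × 6.3568/3.1787 = 62.5933 knots

62.59 knots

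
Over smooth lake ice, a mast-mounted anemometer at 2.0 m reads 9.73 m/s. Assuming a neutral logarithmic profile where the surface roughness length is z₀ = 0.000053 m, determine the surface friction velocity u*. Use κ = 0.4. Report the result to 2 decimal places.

u* ≈ 0.37 m/s

Log law: V(z) = (u*/κ) · ln(z/z₀) ⇒ u* = κ · V / ln(z/z₀)
u* = 0.4 × 9.73 / ln(2.0/0.000053) = 0.4 × 9.73 / 10.5384
   = 3.8920 / 10.5384 = 0.3693 m/s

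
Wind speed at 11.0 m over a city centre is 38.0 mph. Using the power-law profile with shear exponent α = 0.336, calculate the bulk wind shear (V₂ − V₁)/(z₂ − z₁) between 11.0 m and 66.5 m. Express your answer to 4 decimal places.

Power law: V₂ = V₁ · (z₂/z₁)^α = 38.0 × (6.0455)^0.336 = 69.5575 mph
ΔV/Δz = (69.5575 − 38.0)/(66.5 − 11.0) = 31.5575/55.5000 = 0.56860 mph/m

0.5686 mph/m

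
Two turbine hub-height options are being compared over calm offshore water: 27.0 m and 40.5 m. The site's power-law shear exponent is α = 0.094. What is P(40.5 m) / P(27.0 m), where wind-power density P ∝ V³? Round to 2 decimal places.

1.12

Speed ratio: V_B/V_A = (z_B/z_A)^α = (40.5/27.0)^0.094 = (1.5000)^0.094 = 1.03885
Power-density ratio: P_B/P_A = (V_B/V_A)³ = (1.03885)³ = 1.12113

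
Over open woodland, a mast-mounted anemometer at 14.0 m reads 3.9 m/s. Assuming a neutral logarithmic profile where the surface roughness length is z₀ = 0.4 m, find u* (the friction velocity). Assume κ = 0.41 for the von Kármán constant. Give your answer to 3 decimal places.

Log law: V(z) = (u*/κ) · ln(z/z₀) ⇒ u* = κ · V / ln(z/z₀)
u* = 0.41 × 3.9 / ln(14.0/0.4) = 0.41 × 3.9 / 3.5553
   = 1.5990 / 3.5553 = 0.4497 m/s

u* ≈ 0.450 m/s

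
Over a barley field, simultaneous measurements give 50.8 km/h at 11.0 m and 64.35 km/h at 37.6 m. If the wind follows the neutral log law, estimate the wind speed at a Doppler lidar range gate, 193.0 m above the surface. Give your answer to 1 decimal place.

Log law: V ∝ ln(z/z₀). From the pair, with r = V₁/V₂ = 0.78943,
ln z₀ = (ln z₁ − r·ln z₂)/(1 − r) = (2.3979 − 0.78943×3.6270)/0.21057 = -2.2101 → z₀ = 0.1097 m
V₃ = V₁ · ln(z₃/z₀)/ln(z₁/z₀) = 50.8 × 7.4728/4.6080 = 82.3822 km/h

82.4 km/h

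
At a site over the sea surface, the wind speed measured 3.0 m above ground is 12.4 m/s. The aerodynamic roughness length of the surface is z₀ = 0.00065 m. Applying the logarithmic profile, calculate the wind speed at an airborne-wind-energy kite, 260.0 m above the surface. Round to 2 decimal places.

18.96 m/s

Log law: V(z) ∝ ln(z/z₀), so V₂/V₁ = ln(z₂/z₀) / ln(z₁/z₀).
ln(260.0/0.00065) = 12.8992, ln(3.0/0.00065) = 8.4372
V₂ = 12.4 × 12.8992/8.4372 = 12.4 × 1.5289 = 18.9579 m/s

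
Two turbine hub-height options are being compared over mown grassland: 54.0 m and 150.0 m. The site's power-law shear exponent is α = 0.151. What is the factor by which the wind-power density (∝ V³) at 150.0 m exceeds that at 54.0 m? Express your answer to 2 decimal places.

1.59

Speed ratio: V_B/V_A = (z_B/z_A)^α = (150.0/54.0)^0.151 = (2.7778)^0.151 = 1.16681
Power-density ratio: P_B/P_A = (V_B/V_A)³ = (1.16681)³ = 1.58853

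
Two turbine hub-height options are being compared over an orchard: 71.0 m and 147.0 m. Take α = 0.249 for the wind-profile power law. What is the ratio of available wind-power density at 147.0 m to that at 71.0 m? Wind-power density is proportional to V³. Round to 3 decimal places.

Speed ratio: V_B/V_A = (z_B/z_A)^α = (147.0/71.0)^0.249 = (2.0704)^0.249 = 1.19867
Power-density ratio: P_B/P_A = (V_B/V_A)³ = (1.19867)³ = 1.72225

1.722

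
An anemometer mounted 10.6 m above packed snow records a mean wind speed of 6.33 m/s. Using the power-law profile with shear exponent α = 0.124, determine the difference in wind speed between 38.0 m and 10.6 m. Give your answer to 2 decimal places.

1.09 m/s

Power law: V₂ = V₁ · (z₂/z₁)^α = 6.33 × (3.5849)^0.124 = 7.4158 m/s
ΔV = 7.4158 − 6.33 = 1.0858 m/s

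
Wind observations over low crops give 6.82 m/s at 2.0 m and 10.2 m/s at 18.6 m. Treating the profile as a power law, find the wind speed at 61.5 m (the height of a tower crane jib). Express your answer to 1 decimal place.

12.7 m/s

First find α: α = ln(V₂/V₁)/ln(z₂/z₁) = ln(10.2/6.82)/ln(18.6/2.0) = 0.40253/2.23001 = 0.1805
Extrapolate from 18.6 m to 61.5 m: V₃ = 10.2 × (61.5/18.6)^0.1805 = 10.2 × 1.2409 = 12.6575 m/s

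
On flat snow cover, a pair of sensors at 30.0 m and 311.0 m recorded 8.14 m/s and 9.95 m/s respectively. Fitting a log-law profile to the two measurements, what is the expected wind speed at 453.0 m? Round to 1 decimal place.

10.2 m/s

Log law: V ∝ ln(z/z₀). From the pair, with r = V₁/V₂ = 0.81809,
ln z₀ = (ln z₁ − r·ln z₂)/(1 − r) = (3.4012 − 0.81809×5.7398)/0.18191 = -7.1160 → z₀ = 0.0008120 m
V₃ = V₁ · ln(z₃/z₀)/ln(z₁/z₀) = 8.14 × 13.2319/10.5172 = 10.2411 m/s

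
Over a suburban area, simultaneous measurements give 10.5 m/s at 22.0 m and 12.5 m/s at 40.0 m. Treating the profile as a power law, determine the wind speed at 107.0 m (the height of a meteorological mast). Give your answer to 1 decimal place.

16.7 m/s

First find α: α = ln(V₂/V₁)/ln(z₂/z₁) = ln(12.5/10.5)/ln(40.0/22.0) = 0.17435/0.59784 = 0.2916
Extrapolate from 40.0 m to 107.0 m: V₃ = 12.5 × (107.0/40.0)^0.2916 = 12.5 × 1.3324 = 16.6546 m/s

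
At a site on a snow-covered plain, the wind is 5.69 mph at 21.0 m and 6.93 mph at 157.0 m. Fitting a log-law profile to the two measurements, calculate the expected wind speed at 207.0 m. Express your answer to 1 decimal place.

Log law: V ∝ ln(z/z₀). From the pair, with r = V₁/V₂ = 0.82107,
ln z₀ = (ln z₁ − r·ln z₂)/(1 − r) = (3.0445 − 0.82107×5.0562)/0.17893 = -6.1867 → z₀ = 0.002057 m
V₃ = V₁ · ln(z₃/z₀)/ln(z₁/z₀) = 5.69 × 11.5194/9.2312 = 7.1004 mph

7.1 mph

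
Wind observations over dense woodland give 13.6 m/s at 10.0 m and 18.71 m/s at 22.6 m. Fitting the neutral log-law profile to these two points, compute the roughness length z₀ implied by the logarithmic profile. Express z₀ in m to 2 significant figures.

Log law: V(z) ∝ ln(z/z₀). With r = V₁/V₂ = 13.6/18.71 = 0.72688,
r · ln(z₂/z₀) = ln(z₁/z₀) ⇒ ln z₀ = (ln z₁ − r·ln z₂)/(1 − r)
ln z₀ = (2.30259 − 0.72688×3.11795) / 0.27312 = 0.1325
z₀ = exp(0.1325) = 1.142 m

z₀ ≈ 1.1 m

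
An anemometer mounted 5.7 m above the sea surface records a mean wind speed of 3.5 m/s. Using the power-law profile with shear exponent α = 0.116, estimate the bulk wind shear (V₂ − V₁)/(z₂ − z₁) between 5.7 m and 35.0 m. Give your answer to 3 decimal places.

Power law: V₂ = V₁ · (z₂/z₁)^α = 3.5 × (6.1404)^0.116 = 4.3201 m/s
ΔV/Δz = (4.3201 − 3.5)/(35.0 − 5.7) = 0.8201/29.3000 = 0.02799 m/s/m

0.028 m/s/m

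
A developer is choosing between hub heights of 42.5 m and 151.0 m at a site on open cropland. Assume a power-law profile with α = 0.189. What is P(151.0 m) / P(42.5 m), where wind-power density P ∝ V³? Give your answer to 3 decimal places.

2.052

Speed ratio: V_B/V_A = (z_B/z_A)^α = (151.0/42.5)^0.189 = (3.5529)^0.189 = 1.27075
Power-density ratio: P_B/P_A = (V_B/V_A)³ = (1.27075)³ = 2.05203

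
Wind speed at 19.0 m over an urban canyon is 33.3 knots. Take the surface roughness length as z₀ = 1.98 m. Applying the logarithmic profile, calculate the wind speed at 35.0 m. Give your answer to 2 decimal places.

Log law: V(z) ∝ ln(z/z₀), so V₂/V₁ = ln(z₂/z₀) / ln(z₁/z₀).
ln(35.0/1.98) = 2.8723, ln(19.0/1.98) = 2.2613
V₂ = 33.3 × 2.8723/2.2613 = 33.3 × 1.2702 = 42.2961 knots

42.30 knots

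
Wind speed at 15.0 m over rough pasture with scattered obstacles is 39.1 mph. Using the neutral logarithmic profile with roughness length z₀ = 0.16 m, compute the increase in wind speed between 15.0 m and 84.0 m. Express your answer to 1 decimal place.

14.8 mph

Log law: V₂ = V₁ · ln(z₂/z₀)/ln(z₁/z₀) = 39.1 × 6.2634/4.5406 = 53.9350 mph
ΔV = 53.9350 − 39.1 = 14.8350 mph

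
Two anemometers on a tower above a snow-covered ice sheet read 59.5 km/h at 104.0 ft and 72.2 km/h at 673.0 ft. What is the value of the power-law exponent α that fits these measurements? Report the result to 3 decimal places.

α ≈ 0.104

Power law: V₂/V₁ = (z₂/z₁)^α ⇒ α = ln(V₂/V₁) / ln(z₂/z₁)
α = ln(72.2/59.5) / ln(673.0/104.0) = ln(1.2134) / ln(6.4712)
  = 0.19346 / 1.86735 = 0.10360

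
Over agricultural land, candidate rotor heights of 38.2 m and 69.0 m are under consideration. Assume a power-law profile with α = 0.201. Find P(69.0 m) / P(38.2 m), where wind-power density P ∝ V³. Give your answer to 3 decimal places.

1.428

Speed ratio: V_B/V_A = (z_B/z_A)^α = (69.0/38.2)^0.201 = (1.8063)^0.201 = 1.12620
Power-density ratio: P_B/P_A = (V_B/V_A)³ = (1.12620)³ = 1.42837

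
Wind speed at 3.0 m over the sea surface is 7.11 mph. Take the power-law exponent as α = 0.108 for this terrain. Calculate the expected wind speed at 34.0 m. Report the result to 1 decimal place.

Power-law profile: V₂ = V₁ · (z₂/z₁)^α
V₂ = 7.11 × (34.0/3.0)^0.108 = 7.11 × (11.3333)^0.108
    = 7.11 × 1.2998 = 9.2415 mph

9.2 mph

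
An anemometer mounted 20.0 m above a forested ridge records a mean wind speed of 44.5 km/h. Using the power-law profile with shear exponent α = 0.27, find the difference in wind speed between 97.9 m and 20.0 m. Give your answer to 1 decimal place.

23.8 km/h

Power law: V₂ = V₁ · (z₂/z₁)^α = 44.5 × (4.8950)^0.27 = 68.3271 km/h
ΔV = 68.3271 − 44.5 = 23.8271 km/h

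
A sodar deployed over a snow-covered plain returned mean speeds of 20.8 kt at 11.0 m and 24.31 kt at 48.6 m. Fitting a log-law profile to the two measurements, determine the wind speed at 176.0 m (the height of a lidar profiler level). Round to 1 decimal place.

27.4 kt

Log law: V ∝ ln(z/z₀). From the pair, with r = V₁/V₂ = 0.85561,
ln z₀ = (ln z₁ − r·ln z₂)/(1 − r) = (2.3979 − 0.85561×3.8836)/0.14439 = -6.4064 → z₀ = 0.001651 m
V₃ = V₁ · ln(z₃/z₀)/ln(z₁/z₀) = 20.8 × 11.5769/8.8043 = 27.3502 kt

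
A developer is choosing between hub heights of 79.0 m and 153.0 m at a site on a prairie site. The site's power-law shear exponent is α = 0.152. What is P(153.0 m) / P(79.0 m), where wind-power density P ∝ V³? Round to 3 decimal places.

1.352

Speed ratio: V_B/V_A = (z_B/z_A)^α = (153.0/79.0)^0.152 = (1.9367)^0.152 = 1.10569
Power-density ratio: P_B/P_A = (V_B/V_A)³ = (1.10569)³ = 1.35177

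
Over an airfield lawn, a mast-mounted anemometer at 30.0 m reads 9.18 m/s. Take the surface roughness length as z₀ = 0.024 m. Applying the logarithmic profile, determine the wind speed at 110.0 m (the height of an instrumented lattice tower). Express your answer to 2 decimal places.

10.85 m/s

Log law: V(z) ∝ ln(z/z₀), so V₂/V₁ = ln(z₂/z₀) / ln(z₁/z₀).
ln(110.0/0.024) = 8.4302, ln(30.0/0.024) = 7.1309
V₂ = 9.18 × 8.4302/7.1309 = 9.18 × 1.1822 = 10.8526 m/s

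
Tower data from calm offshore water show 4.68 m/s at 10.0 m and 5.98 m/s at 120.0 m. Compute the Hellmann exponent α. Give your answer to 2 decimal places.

Power law: V₂/V₁ = (z₂/z₁)^α ⇒ α = ln(V₂/V₁) / ln(z₂/z₁)
α = ln(5.98/4.68) / ln(120.0/10.0) = ln(1.2778) / ln(12.0000)
  = 0.24512 / 2.48491 = 0.09864

α ≈ 0.10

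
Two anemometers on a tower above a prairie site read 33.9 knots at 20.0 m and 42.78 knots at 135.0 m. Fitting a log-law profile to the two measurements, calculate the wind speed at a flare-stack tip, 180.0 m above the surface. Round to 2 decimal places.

44.12 knots

Log law: V ∝ ln(z/z₀). From the pair, with r = V₁/V₂ = 0.79243,
ln z₀ = (ln z₁ − r·ln z₂)/(1 − r) = (2.9957 − 0.79243×4.9053)/0.20757 = -4.2941 → z₀ = 0.01365 m
V₃ = V₁ · ln(z₃/z₀)/ln(z₁/z₀) = 33.9 × 9.4870/7.2898 = 44.1178 knots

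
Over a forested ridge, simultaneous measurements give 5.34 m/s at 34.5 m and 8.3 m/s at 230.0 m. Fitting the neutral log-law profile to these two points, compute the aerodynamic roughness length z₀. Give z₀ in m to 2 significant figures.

z₀ ≈ 1.1 m

Log law: V(z) ∝ ln(z/z₀). With r = V₁/V₂ = 5.34/8.3 = 0.64337,
r · ln(z₂/z₀) = ln(z₁/z₀) ⇒ ln z₀ = (ln z₁ − r·ln z₂)/(1 − r)
ln z₀ = (3.54096 − 0.64337×5.43808) / 0.35663 = 0.1185
z₀ = exp(0.1185) = 1.126 m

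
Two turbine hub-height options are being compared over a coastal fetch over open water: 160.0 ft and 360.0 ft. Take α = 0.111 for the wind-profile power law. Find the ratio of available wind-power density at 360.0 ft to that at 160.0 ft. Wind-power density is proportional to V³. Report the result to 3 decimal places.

1.310

Speed ratio: V_B/V_A = (z_B/z_A)^α = (360.0/160.0)^0.111 = (2.2500)^0.111 = 1.09419
Power-density ratio: P_B/P_A = (V_B/V_A)³ = (1.09419)³ = 1.31002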